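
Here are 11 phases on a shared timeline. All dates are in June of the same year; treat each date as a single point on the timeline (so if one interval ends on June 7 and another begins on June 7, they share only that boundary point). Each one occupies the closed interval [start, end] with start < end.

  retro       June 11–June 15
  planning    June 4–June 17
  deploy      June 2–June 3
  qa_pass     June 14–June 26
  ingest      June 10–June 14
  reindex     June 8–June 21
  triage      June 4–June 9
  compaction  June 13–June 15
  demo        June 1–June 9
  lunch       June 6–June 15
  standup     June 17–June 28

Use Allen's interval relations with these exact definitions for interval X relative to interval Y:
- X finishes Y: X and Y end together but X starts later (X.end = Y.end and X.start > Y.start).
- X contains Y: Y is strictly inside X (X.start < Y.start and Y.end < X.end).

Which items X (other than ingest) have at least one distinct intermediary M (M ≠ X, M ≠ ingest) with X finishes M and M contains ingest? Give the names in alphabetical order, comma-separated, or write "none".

Target ingest = [June 10, June 14].
Intermediaries M with M contains ingest: lunch, planning, reindex.
Via lunch — items with X finishes lunch: compaction, retro.
Via planning — items with X finishes planning: none.
Via reindex — items with X finishes reindex: none.
Union: compaction, retro.

compaction, retro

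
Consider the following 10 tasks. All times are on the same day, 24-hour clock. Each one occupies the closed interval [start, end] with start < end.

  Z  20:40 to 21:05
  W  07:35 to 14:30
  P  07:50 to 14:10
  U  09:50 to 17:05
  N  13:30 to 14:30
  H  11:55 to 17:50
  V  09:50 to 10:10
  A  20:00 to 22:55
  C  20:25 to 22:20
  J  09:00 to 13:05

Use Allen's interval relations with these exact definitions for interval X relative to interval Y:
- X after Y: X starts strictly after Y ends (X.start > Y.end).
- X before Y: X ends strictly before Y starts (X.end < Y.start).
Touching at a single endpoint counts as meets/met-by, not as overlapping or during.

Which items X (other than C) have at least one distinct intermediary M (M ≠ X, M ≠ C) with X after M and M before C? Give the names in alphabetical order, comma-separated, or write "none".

Target C = [20:25, 22:20].
Intermediaries M with M before C: H, J, N, P, U, V, W.
Via H — items with X after H: A, Z.
Via J — items with X after J: A, N, Z.
Via N — items with X after N: A, Z.
Via P — items with X after P: A, Z.
Via U — items with X after U: A, Z.
Via V — items with X after V: A, H, N, Z.
Via W — items with X after W: A, Z.
Union: A, H, N, Z.

A, H, N, Z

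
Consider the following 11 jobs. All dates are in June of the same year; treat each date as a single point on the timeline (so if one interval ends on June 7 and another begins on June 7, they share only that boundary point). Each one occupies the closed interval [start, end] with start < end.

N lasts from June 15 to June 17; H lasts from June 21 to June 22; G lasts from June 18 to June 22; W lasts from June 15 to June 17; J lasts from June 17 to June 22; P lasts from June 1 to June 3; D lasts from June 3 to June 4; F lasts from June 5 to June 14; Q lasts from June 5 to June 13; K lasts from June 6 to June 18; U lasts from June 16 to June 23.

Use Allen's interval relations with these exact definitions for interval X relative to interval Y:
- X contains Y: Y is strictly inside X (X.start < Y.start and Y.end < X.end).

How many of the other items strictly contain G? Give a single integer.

1

Target G = [June 18, June 22].
D [June 3, June 4] → before → no.
F [June 5, June 14] → before → no.
H [June 21, June 22] → finishes → no.
J [June 17, June 22] → finished-by → no.
K [June 6, June 18] → meets → no.
N [June 15, June 17] → before → no.
P [June 1, June 3] → before → no.
Q [June 5, June 13] → before → no.
U [June 16, June 23] → contains → counts.
W [June 15, June 17] → before → no.
Total: 1.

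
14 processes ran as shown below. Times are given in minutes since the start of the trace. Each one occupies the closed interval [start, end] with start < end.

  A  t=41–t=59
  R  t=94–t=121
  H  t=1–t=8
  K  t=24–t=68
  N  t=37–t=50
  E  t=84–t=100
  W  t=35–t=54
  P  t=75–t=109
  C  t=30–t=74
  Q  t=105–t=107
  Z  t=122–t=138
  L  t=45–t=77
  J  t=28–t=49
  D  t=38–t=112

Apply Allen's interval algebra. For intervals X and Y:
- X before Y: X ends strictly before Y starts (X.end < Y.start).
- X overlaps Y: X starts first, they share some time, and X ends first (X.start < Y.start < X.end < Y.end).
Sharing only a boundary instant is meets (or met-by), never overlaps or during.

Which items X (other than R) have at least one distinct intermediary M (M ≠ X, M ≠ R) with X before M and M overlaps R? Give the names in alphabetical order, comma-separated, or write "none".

A, C, H, J, K, L, N, W

Target R = [t=94, t=121].
Intermediaries M with M overlaps R: D, E, P.
Via D — items with X before D: H.
Via E — items with X before E: A, C, H, J, K, L, N, W.
Via P — items with X before P: A, C, H, J, K, N, W.
Union: A, C, H, J, K, L, N, W.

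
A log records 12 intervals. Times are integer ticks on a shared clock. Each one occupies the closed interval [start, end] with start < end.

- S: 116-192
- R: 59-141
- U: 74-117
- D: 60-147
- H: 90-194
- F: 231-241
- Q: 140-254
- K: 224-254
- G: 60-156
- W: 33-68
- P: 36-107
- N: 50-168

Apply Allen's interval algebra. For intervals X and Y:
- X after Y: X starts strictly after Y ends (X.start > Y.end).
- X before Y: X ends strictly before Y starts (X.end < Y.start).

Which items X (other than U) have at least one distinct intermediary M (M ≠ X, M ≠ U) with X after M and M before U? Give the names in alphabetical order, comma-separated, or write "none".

Target U = [74, 117].
Intermediaries M with M before U: W.
Via W — items with X after W: F, H, K, Q, S.
Union: F, H, K, Q, S.

F, H, K, Q, S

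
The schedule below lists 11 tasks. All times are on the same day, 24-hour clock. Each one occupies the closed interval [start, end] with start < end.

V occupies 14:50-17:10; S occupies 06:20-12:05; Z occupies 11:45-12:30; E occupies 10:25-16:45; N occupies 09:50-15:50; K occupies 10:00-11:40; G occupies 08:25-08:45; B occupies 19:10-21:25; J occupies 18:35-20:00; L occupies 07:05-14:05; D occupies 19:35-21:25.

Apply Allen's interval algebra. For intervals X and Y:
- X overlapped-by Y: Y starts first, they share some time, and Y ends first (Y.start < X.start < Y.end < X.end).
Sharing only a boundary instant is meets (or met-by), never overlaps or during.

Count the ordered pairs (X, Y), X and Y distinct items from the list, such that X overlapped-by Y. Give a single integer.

Checking all 110 ordered pairs for relation 'overlapped-by'; matching pairs in alphabetical order:
(B, J): B overlapped-by J ✓
(D, J): D overlapped-by J ✓
(E, K): E overlapped-by K ✓
(E, L): E overlapped-by L ✓
(E, N): E overlapped-by N ✓
(E, S): E overlapped-by S ✓
(L, S): L overlapped-by S ✓
(N, L): N overlapped-by L ✓
(N, S): N overlapped-by S ✓
(V, E): V overlapped-by E ✓
(V, N): V overlapped-by N ✓
(Z, S): Z overlapped-by S ✓
Count: 12.

12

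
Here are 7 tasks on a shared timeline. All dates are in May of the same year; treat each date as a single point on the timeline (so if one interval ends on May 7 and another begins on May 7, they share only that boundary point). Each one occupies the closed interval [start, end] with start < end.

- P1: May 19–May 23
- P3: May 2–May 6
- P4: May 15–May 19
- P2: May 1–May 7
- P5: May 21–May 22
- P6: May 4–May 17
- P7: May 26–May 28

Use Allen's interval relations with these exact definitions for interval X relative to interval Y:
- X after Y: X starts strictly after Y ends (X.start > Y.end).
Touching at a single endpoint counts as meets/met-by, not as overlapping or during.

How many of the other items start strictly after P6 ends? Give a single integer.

Target P6 = [May 4, May 17].
P1 [May 19, May 23] → after → counts.
P2 [May 1, May 7] → overlaps → no.
P3 [May 2, May 6] → overlaps → no.
P4 [May 15, May 19] → overlapped-by → no.
P5 [May 21, May 22] → after → counts.
P7 [May 26, May 28] → after → counts.
Total: 3.

3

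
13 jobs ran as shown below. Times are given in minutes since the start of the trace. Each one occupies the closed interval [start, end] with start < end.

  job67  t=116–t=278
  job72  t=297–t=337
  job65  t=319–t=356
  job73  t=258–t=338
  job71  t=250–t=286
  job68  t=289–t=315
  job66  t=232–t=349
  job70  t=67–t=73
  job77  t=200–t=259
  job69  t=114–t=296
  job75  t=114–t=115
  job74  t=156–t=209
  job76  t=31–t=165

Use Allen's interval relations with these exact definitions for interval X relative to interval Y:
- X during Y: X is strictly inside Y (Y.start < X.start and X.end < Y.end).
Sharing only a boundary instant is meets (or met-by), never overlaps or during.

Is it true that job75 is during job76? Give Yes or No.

job75 = [t=114, t=115], job76 = [t=31, t=165].
Actual relation of job75 to job76: during.
Asked whether 'during' holds → Yes.

Yes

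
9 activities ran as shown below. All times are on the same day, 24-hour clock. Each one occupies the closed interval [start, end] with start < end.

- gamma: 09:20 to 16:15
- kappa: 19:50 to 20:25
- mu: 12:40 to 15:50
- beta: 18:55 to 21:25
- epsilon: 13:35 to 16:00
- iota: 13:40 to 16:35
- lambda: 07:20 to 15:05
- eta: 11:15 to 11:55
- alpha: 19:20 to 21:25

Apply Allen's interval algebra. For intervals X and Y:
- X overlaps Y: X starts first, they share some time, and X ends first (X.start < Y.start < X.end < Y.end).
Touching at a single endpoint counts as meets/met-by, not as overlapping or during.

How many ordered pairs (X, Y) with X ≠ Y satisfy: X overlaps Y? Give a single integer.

8

Checking all 72 ordered pairs for relation 'overlaps'; matching pairs in alphabetical order:
(epsilon, iota): epsilon overlaps iota ✓
(gamma, iota): gamma overlaps iota ✓
(lambda, epsilon): lambda overlaps epsilon ✓
(lambda, gamma): lambda overlaps gamma ✓
(lambda, iota): lambda overlaps iota ✓
(lambda, mu): lambda overlaps mu ✓
(mu, epsilon): mu overlaps epsilon ✓
(mu, iota): mu overlaps iota ✓
Count: 8.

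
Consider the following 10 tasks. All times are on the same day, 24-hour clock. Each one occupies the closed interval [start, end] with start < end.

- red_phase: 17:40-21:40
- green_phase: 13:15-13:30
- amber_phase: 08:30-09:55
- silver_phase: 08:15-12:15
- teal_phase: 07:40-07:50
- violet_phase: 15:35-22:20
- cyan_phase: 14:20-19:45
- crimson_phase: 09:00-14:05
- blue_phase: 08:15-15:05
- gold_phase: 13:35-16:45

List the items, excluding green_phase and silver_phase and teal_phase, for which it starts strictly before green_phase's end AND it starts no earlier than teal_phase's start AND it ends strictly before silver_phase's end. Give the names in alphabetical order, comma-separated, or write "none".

Conditions: its start is strictly before green_phase's end (X.start < 13:30) AND its start is no earlier than teal_phase's start (X.start >= 07:40) AND its end is strictly before silver_phase's end (X.end < 12:15).
amber_phase: start 08:30 < 13:30? ✓; start 08:30 >= 07:40? ✓; end 09:55 < 12:15? ✓ → yes.
blue_phase: start 08:15 < 13:30? ✓; start 08:15 >= 07:40? ✓; end 15:05 < 12:15? ✗ → no.
crimson_phase: start 09:00 < 13:30? ✓; start 09:00 >= 07:40? ✓; end 14:05 < 12:15? ✗ → no.
cyan_phase: start 14:20 < 13:30? ✗; start 14:20 >= 07:40? ✓; end 19:45 < 12:15? ✗ → no.
gold_phase: start 13:35 < 13:30? ✗; start 13:35 >= 07:40? ✓; end 16:45 < 12:15? ✗ → no.
red_phase: start 17:40 < 13:30? ✗; start 17:40 >= 07:40? ✓; end 21:40 < 12:15? ✗ → no.
violet_phase: start 15:35 < 13:30? ✗; start 15:35 >= 07:40? ✓; end 22:20 < 12:15? ✗ → no.
Result: amber_phase.

amber_phase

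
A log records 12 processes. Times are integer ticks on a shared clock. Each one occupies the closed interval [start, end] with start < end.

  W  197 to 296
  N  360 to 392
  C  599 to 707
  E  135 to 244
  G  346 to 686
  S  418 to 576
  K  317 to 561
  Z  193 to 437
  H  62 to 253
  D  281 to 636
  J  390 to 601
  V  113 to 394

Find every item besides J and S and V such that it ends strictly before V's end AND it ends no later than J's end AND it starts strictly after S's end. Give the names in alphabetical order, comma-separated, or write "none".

Conditions: its end is strictly before V's end (X.end < 394) AND its end is no later than J's end (X.end <= 601) AND its start is strictly after S's end (X.start > 576).
C: end 707 < 394? ✗; end 707 <= 601? ✗; start 599 > 576? ✓ → no.
D: end 636 < 394? ✗; end 636 <= 601? ✗; start 281 > 576? ✗ → no.
E: end 244 < 394? ✓; end 244 <= 601? ✓; start 135 > 576? ✗ → no.
G: end 686 < 394? ✗; end 686 <= 601? ✗; start 346 > 576? ✗ → no.
H: end 253 < 394? ✓; end 253 <= 601? ✓; start 62 > 576? ✗ → no.
K: end 561 < 394? ✗; end 561 <= 601? ✓; start 317 > 576? ✗ → no.
N: end 392 < 394? ✓; end 392 <= 601? ✓; start 360 > 576? ✗ → no.
W: end 296 < 394? ✓; end 296 <= 601? ✓; start 197 > 576? ✗ → no.
Z: end 437 < 394? ✗; end 437 <= 601? ✓; start 193 > 576? ✗ → no.
Result: none.

none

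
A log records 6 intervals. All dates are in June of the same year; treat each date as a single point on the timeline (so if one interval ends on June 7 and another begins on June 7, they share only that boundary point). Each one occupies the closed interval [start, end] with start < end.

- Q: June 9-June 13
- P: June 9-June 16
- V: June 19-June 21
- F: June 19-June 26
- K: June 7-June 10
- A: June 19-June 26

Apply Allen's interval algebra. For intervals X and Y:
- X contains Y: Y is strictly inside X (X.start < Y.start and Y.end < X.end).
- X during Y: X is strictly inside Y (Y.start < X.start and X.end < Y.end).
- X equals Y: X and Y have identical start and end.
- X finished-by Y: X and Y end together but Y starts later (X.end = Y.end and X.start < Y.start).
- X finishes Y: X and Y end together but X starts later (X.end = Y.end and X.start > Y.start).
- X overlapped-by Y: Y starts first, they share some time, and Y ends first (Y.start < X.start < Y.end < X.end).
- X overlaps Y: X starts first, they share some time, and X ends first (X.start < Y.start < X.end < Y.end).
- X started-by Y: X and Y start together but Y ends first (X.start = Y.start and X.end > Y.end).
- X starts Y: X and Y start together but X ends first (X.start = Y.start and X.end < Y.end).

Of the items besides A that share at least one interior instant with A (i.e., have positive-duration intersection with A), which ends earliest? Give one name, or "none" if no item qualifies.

Target A = [June 19, June 26].
F [June 19, June 26] → equals → candidate.
K [June 7, June 10] → before → excluded.
P [June 9, June 16] → before → excluded.
Q [June 9, June 13] → before → excluded.
V [June 19, June 21] → starts → candidate.
Among candidates, earliest end is June 21 → V.

V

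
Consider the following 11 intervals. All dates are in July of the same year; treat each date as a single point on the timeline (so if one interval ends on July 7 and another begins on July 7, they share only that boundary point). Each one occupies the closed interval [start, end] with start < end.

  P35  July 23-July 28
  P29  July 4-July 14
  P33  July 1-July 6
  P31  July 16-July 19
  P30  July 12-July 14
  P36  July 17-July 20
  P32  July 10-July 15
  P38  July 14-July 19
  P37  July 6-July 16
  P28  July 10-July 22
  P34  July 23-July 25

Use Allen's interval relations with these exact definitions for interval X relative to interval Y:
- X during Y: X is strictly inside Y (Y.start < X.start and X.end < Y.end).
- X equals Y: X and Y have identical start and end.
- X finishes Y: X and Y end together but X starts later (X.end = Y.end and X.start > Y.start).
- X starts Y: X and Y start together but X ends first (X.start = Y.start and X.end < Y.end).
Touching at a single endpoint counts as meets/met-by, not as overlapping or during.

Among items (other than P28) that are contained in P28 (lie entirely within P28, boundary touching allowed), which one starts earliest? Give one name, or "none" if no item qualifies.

Target P28 = [July 10, July 22].
P29 [July 4, July 14] → overlaps → excluded.
P30 [July 12, July 14] → during → candidate.
P31 [July 16, July 19] → during → candidate.
P32 [July 10, July 15] → starts → candidate.
P33 [July 1, July 6] → before → excluded.
P34 [July 23, July 25] → after → excluded.
P35 [July 23, July 28] → after → excluded.
P36 [July 17, July 20] → during → candidate.
P37 [July 6, July 16] → overlaps → excluded.
P38 [July 14, July 19] → during → candidate.
Among candidates, earliest start is July 10 → P32.

P32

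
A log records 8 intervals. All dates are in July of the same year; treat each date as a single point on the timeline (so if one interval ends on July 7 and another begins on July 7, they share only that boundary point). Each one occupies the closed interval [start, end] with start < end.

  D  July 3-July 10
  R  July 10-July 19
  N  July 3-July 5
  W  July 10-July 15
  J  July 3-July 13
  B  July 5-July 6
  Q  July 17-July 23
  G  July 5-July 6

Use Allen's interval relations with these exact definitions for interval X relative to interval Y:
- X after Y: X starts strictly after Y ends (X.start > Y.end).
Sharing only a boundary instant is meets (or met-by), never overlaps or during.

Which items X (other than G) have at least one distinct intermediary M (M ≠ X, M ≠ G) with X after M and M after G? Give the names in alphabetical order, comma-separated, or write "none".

Q

Target G = [July 5, July 6].
Intermediaries M with M after G: Q, R, W.
Via Q — items with X after Q: none.
Via R — items with X after R: none.
Via W — items with X after W: Q.
Union: Q.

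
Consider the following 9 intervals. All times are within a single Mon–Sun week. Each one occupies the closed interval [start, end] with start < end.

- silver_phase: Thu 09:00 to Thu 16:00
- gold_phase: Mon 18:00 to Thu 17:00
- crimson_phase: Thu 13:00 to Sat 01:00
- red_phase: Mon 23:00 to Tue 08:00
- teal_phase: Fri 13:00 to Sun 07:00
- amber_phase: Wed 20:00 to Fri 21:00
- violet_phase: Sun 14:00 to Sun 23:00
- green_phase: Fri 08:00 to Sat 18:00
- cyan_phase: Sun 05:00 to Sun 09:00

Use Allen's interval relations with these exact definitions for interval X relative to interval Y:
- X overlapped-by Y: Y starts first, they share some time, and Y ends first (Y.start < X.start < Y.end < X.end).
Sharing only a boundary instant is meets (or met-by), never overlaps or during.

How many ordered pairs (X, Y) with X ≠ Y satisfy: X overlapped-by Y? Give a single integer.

Checking all 72 ordered pairs for relation 'overlapped-by'; matching pairs in alphabetical order:
(amber_phase, gold_phase): amber_phase overlapped-by gold_phase ✓
(crimson_phase, amber_phase): crimson_phase overlapped-by amber_phase ✓
(crimson_phase, gold_phase): crimson_phase overlapped-by gold_phase ✓
(crimson_phase, silver_phase): crimson_phase overlapped-by silver_phase ✓
(cyan_phase, teal_phase): cyan_phase overlapped-by teal_phase ✓
(green_phase, amber_phase): green_phase overlapped-by amber_phase ✓
(green_phase, crimson_phase): green_phase overlapped-by crimson_phase ✓
(teal_phase, amber_phase): teal_phase overlapped-by amber_phase ✓
(teal_phase, crimson_phase): teal_phase overlapped-by crimson_phase ✓
(teal_phase, green_phase): teal_phase overlapped-by green_phase ✓
Count: 10.

10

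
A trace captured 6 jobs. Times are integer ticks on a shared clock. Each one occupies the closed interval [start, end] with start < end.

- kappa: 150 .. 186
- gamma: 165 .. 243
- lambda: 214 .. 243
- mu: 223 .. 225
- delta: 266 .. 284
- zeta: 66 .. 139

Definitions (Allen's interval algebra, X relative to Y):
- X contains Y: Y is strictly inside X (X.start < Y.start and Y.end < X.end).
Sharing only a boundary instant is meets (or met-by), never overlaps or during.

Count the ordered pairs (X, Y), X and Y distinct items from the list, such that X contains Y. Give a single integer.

2

Checking all 30 ordered pairs for relation 'contains'; matching pairs in alphabetical order:
(gamma, mu): gamma contains mu ✓
(lambda, mu): lambda contains mu ✓
Count: 2.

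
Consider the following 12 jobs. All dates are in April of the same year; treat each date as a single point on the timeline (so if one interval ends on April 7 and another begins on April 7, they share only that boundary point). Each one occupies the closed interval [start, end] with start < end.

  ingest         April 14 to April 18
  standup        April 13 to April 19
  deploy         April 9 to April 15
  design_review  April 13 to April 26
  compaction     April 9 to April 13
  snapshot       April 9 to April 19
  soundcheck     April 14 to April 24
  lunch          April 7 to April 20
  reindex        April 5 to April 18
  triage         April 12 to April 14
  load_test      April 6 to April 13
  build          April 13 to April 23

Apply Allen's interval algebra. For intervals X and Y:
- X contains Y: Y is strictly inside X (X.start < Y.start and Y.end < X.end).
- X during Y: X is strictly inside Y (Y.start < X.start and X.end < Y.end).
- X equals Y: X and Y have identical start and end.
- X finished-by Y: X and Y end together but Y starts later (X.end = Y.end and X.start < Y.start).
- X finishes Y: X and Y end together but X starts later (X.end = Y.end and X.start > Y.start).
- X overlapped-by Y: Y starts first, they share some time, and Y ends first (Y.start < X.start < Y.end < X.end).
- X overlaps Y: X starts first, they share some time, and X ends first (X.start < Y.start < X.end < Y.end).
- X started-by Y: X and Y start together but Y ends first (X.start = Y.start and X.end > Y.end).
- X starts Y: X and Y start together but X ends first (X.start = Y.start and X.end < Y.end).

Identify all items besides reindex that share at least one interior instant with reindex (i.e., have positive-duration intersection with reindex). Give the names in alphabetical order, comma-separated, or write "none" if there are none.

build, compaction, deploy, design_review, ingest, load_test, lunch, snapshot, soundcheck, standup, triage

Target reindex = [April 5, April 18].
build [April 13, April 23] → overlapped-by → yes.
compaction [April 9, April 13] → during → yes.
deploy [April 9, April 15] → during → yes.
design_review [April 13, April 26] → overlapped-by → yes.
ingest [April 14, April 18] → finishes → yes.
load_test [April 6, April 13] → during → yes.
lunch [April 7, April 20] → overlapped-by → yes.
snapshot [April 9, April 19] → overlapped-by → yes.
soundcheck [April 14, April 24] → overlapped-by → yes.
standup [April 13, April 19] → overlapped-by → yes.
triage [April 12, April 14] → during → yes.
Result: build, compaction, deploy, design_review, ingest, load_test, lunch, snapshot, soundcheck, standup, triage.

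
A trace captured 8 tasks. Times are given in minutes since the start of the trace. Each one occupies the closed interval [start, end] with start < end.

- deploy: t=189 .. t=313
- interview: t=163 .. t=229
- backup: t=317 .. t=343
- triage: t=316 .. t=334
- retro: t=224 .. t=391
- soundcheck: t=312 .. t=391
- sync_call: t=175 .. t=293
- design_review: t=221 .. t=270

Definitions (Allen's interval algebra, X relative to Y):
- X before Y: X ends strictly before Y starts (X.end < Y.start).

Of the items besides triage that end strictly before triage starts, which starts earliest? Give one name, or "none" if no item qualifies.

Target triage = [t=316, t=334].
backup [t=317, t=343] → overlapped-by → excluded.
deploy [t=189, t=313] → before → candidate.
design_review [t=221, t=270] → before → candidate.
interview [t=163, t=229] → before → candidate.
retro [t=224, t=391] → contains → excluded.
soundcheck [t=312, t=391] → contains → excluded.
sync_call [t=175, t=293] → before → candidate.
Among candidates, earliest start is t=163 → interview.

interview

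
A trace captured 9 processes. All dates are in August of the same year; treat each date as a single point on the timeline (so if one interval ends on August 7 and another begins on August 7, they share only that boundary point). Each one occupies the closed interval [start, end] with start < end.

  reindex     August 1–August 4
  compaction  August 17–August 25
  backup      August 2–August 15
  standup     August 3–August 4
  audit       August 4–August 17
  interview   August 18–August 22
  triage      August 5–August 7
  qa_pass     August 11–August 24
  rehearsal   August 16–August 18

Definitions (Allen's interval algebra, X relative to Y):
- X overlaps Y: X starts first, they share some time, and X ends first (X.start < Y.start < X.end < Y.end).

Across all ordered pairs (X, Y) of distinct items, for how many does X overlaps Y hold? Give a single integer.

7

Checking all 72 ordered pairs for relation 'overlaps'; matching pairs in alphabetical order:
(audit, qa_pass): audit overlaps qa_pass ✓
(audit, rehearsal): audit overlaps rehearsal ✓
(backup, audit): backup overlaps audit ✓
(backup, qa_pass): backup overlaps qa_pass ✓
(qa_pass, compaction): qa_pass overlaps compaction ✓
(rehearsal, compaction): rehearsal overlaps compaction ✓
(reindex, backup): reindex overlaps backup ✓
Count: 7.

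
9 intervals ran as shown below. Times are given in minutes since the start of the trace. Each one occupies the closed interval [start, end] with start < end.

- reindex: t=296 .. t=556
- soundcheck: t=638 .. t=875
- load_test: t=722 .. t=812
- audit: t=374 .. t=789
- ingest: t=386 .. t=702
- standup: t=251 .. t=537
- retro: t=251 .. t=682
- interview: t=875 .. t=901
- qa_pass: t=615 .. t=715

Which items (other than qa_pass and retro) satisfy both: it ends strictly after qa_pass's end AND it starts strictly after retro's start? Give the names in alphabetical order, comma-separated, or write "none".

audit, interview, load_test, soundcheck

Conditions: its end is strictly after qa_pass's end (X.end > t=715) AND its start is strictly after retro's start (X.start > t=251).
audit: end t=789 > t=715? ✓; start t=374 > t=251? ✓ → yes.
ingest: end t=702 > t=715? ✗; start t=386 > t=251? ✓ → no.
interview: end t=901 > t=715? ✓; start t=875 > t=251? ✓ → yes.
load_test: end t=812 > t=715? ✓; start t=722 > t=251? ✓ → yes.
reindex: end t=556 > t=715? ✗; start t=296 > t=251? ✓ → no.
soundcheck: end t=875 > t=715? ✓; start t=638 > t=251? ✓ → yes.
standup: end t=537 > t=715? ✗; start t=251 > t=251? ✗ → no.
Result: audit, interview, load_test, soundcheck.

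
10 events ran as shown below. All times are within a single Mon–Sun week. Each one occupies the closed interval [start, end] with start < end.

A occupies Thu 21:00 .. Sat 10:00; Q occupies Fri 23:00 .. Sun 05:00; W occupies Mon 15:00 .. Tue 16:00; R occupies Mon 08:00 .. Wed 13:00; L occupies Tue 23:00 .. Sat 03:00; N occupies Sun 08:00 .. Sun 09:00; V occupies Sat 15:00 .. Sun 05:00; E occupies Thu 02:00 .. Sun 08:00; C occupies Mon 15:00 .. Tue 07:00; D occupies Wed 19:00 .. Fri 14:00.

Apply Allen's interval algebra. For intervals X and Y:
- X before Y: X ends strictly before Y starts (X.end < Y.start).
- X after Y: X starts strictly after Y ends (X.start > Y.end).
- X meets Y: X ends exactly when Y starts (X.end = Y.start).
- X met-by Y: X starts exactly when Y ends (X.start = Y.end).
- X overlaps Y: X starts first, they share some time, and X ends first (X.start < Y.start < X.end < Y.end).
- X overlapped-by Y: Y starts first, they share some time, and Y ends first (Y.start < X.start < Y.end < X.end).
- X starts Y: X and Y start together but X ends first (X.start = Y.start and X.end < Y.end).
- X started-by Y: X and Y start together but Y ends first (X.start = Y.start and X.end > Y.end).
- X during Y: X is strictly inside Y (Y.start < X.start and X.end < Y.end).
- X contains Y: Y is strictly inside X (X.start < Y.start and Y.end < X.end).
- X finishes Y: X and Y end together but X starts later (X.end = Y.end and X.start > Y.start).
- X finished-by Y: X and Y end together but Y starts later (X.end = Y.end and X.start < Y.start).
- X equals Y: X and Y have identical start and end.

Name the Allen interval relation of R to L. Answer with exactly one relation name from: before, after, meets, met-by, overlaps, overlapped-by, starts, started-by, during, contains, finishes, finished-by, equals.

overlaps

R = [Mon 08:00, Wed 13:00]; L = [Tue 23:00, Sat 03:00].
Compare endpoints: R.start < L.start, R.start < L.end, R.end > L.start, R.end < L.end.
That pattern is 'overlaps'.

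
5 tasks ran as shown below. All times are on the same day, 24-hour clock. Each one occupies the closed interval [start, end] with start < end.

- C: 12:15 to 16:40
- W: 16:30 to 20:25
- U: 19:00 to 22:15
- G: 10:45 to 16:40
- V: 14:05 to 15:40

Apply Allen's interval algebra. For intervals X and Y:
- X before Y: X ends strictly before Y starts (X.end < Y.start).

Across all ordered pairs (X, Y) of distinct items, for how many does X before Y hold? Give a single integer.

4

Checking all 20 ordered pairs for relation 'before'; matching pairs in alphabetical order:
(C, U): C before U ✓
(G, U): G before U ✓
(V, U): V before U ✓
(V, W): V before W ✓
Count: 4.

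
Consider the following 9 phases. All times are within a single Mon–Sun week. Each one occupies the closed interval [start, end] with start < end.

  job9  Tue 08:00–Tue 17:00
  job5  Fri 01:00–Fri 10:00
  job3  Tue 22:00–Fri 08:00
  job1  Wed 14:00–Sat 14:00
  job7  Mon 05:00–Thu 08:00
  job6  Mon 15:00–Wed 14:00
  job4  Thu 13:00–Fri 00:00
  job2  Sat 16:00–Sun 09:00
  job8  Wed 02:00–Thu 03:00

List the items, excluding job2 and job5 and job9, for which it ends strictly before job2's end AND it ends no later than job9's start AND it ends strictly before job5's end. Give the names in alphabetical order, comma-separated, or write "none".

Conditions: its end is strictly before job2's end (X.end < Sun 09:00) AND its end is no later than job9's start (X.end <= Tue 08:00) AND its end is strictly before job5's end (X.end < Fri 10:00).
job1: end Sat 14:00 < Sun 09:00? ✓; end Sat 14:00 <= Tue 08:00? ✗; end Sat 14:00 < Fri 10:00? ✗ → no.
job3: end Fri 08:00 < Sun 09:00? ✓; end Fri 08:00 <= Tue 08:00? ✗; end Fri 08:00 < Fri 10:00? ✓ → no.
job4: end Fri 00:00 < Sun 09:00? ✓; end Fri 00:00 <= Tue 08:00? ✗; end Fri 00:00 < Fri 10:00? ✓ → no.
job6: end Wed 14:00 < Sun 09:00? ✓; end Wed 14:00 <= Tue 08:00? ✗; end Wed 14:00 < Fri 10:00? ✓ → no.
job7: end Thu 08:00 < Sun 09:00? ✓; end Thu 08:00 <= Tue 08:00? ✗; end Thu 08:00 < Fri 10:00? ✓ → no.
job8: end Thu 03:00 < Sun 09:00? ✓; end Thu 03:00 <= Tue 08:00? ✗; end Thu 03:00 < Fri 10:00? ✓ → no.
Result: none.

none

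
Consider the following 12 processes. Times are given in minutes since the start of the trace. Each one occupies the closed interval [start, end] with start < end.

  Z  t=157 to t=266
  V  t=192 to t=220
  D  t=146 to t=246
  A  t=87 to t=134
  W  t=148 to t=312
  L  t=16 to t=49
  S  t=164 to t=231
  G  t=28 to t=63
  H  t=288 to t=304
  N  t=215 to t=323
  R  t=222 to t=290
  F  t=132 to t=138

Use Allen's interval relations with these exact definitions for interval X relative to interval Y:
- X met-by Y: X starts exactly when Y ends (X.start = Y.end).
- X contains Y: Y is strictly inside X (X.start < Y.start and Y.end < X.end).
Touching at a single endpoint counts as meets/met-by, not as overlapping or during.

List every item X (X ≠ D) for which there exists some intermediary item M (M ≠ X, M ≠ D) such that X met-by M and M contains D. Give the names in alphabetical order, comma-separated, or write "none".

none

Target D = [t=146, t=246].
Intermediaries M with M contains D: none.
Union: none.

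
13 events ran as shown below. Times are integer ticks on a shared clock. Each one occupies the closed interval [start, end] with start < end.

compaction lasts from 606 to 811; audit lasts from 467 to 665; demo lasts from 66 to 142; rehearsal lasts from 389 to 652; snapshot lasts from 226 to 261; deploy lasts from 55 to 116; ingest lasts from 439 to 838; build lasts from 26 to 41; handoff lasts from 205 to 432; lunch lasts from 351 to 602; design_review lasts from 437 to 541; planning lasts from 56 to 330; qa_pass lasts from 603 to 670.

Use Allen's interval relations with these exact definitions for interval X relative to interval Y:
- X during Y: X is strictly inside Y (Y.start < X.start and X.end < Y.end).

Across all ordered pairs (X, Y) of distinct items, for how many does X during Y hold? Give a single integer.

Checking all 156 ordered pairs for relation 'during'; matching pairs in alphabetical order:
(audit, ingest): audit during ingest ✓
(compaction, ingest): compaction during ingest ✓
(demo, planning): demo during planning ✓
(design_review, lunch): design_review during lunch ✓
(design_review, rehearsal): design_review during rehearsal ✓
(qa_pass, ingest): qa_pass during ingest ✓
(snapshot, handoff): snapshot during handoff ✓
(snapshot, planning): snapshot during planning ✓
Count: 8.

8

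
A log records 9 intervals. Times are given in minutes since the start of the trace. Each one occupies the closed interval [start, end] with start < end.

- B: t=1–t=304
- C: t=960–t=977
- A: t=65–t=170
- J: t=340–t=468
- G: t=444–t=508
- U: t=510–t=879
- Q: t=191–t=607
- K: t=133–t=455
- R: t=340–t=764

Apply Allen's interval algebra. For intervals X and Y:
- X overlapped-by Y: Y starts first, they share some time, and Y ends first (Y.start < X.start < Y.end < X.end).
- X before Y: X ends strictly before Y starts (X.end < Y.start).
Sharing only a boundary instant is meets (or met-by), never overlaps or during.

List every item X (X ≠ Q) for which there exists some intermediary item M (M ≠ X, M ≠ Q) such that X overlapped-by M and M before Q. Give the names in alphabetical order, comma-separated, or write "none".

K

Target Q = [t=191, t=607].
Intermediaries M with M before Q: A.
Via A — items with X overlapped-by A: K.
Union: K.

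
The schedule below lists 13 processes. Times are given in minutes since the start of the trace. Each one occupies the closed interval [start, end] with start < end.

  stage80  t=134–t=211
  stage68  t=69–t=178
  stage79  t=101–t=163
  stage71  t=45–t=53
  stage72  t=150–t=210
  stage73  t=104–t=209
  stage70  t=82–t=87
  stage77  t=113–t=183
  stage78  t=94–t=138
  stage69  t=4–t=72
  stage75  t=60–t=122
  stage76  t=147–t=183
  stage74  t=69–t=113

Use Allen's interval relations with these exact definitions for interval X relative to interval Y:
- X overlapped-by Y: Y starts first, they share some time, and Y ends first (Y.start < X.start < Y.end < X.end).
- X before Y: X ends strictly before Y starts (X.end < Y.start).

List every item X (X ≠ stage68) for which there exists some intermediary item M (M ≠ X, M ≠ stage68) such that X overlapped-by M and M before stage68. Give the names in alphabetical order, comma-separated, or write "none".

none

Target stage68 = [t=69, t=178].
Intermediaries M with M before stage68: stage71.
Via stage71 — items with X overlapped-by stage71: none.
Union: none.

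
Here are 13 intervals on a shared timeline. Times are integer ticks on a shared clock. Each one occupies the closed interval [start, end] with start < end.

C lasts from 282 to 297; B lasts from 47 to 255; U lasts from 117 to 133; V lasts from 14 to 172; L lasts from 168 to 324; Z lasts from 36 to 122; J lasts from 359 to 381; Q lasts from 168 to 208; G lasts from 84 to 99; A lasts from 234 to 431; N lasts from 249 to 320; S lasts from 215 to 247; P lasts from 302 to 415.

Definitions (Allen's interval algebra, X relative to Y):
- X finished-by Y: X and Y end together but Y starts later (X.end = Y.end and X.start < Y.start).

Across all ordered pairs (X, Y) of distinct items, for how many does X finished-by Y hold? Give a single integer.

0

Checking all 156 ordered pairs for relation 'finished-by'; matching pairs in alphabetical order:
No pair satisfies it.
Count: 0.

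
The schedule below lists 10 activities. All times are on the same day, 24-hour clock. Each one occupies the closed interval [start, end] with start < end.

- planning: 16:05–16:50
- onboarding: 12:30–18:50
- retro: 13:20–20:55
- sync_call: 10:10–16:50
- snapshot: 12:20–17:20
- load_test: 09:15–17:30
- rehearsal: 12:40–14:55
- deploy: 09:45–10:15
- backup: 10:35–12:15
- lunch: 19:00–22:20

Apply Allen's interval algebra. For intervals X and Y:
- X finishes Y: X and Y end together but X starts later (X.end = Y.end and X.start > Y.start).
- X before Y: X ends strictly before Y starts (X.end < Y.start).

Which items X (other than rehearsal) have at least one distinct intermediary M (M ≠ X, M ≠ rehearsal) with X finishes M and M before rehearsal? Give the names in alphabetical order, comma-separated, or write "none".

Target rehearsal = [12:40, 14:55].
Intermediaries M with M before rehearsal: backup, deploy.
Via backup — items with X finishes backup: none.
Via deploy — items with X finishes deploy: none.
Union: none.

none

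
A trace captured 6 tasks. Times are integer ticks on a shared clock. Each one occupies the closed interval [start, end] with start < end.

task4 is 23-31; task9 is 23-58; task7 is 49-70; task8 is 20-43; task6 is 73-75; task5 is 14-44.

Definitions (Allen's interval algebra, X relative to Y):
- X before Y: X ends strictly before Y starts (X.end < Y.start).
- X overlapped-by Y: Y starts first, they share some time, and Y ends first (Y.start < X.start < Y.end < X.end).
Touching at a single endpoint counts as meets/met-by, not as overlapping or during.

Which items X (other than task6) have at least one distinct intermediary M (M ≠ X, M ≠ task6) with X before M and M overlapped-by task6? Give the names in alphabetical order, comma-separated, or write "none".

none

Target task6 = [73, 75].
Intermediaries M with M overlapped-by task6: none.
Union: none.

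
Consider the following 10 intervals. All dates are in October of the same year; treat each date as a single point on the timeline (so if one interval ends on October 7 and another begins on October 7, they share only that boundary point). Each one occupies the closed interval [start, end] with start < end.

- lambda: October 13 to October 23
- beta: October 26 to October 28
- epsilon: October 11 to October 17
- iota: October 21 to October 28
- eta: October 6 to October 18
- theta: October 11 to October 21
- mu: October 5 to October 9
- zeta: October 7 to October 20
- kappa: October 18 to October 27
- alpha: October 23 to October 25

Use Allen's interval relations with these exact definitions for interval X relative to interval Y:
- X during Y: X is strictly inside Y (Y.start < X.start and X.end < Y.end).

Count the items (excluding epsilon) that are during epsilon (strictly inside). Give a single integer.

Target epsilon = [October 11, October 17].
alpha [October 23, October 25] → after → no.
beta [October 26, October 28] → after → no.
eta [October 6, October 18] → contains → no.
iota [October 21, October 28] → after → no.
kappa [October 18, October 27] → after → no.
lambda [October 13, October 23] → overlapped-by → no.
mu [October 5, October 9] → before → no.
theta [October 11, October 21] → started-by → no.
zeta [October 7, October 20] → contains → no.
Total: 0.

0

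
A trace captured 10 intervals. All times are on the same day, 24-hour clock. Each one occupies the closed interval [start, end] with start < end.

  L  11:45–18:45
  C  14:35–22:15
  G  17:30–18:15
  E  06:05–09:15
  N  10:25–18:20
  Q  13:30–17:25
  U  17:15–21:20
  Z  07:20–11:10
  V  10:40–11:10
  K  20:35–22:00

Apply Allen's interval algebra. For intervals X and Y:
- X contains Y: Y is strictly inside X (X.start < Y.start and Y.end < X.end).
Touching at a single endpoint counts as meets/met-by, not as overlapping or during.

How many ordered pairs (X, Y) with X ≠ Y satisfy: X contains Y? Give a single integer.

9

Checking all 90 ordered pairs for relation 'contains'; matching pairs in alphabetical order:
(C, G): C contains G ✓
(C, K): C contains K ✓
(C, U): C contains U ✓
(L, G): L contains G ✓
(L, Q): L contains Q ✓
(N, G): N contains G ✓
(N, Q): N contains Q ✓
(N, V): N contains V ✓
(U, G): U contains G ✓
Count: 9.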